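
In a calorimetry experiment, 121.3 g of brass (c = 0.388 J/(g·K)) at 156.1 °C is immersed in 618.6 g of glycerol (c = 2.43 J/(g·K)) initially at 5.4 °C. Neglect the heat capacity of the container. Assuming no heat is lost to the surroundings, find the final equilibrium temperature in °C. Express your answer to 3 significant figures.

T_f = 9.98 °C

Heat lost by brass = heat gained by glycerol.
(121.3)(0.388)(156.1 − T) = (618.6)(2.43)(T − 5.4)
47.0644 (156.1 − T) = 1503.198 (T − 5.4)
7346.8 − 47.0644 T = 1503.198 T − 8117.3
15464.1 = 1550.2624 T
T = 9.975 °C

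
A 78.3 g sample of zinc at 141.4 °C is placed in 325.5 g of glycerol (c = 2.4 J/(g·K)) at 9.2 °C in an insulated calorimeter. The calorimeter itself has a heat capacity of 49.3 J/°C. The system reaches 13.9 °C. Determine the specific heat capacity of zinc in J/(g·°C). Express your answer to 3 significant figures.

q_gained = (325.5 × 2.4 + 49.3) × (13.9 − 9.2) = 3903 J
q_lost = 78.3 × c × (141.4 − 13.9) = 9983.25 c
Set equal: c = 3903 / 9983.25 = 0.391 J/(g·°C)

c = 0.391 J/(g·°C)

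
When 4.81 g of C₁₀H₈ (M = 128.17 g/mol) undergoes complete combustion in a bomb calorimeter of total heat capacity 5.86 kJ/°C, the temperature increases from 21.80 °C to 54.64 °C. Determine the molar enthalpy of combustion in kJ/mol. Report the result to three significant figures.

ΔH = -5130 kJ/mol

ΔT = 54.64 − 21.80 = 32.84 °C
q_cal = C_cal × ΔT = 5.86 × 32.84 = 192.4424 kJ
n = 4.81 / 128.17 = 0.03753 mol
q_rxn = −q_cal = -192.4424 kJ
ΔH = -192.4424 / 0.03753 = -5128 kJ/mol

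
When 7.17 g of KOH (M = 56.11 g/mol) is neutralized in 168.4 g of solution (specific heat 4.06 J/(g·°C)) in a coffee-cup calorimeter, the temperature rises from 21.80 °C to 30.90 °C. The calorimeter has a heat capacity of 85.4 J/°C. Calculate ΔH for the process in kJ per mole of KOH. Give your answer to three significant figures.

|ΔT| = |30.90 − 21.80| = 9.10 °C
|q_surr| = (168.4 × 4.06 + 85.4) × 9.10 = 769.104 × 9.10 = 6999 J
n(KOH) = 7.17 / 56.11 = 0.1278 mol
Temperature rose, so q_rxn = −|q_surr| = -6.999 kJ
ΔH = q_rxn / n = -54.77 kJ/mol

ΔH = -54.8 kJ/mol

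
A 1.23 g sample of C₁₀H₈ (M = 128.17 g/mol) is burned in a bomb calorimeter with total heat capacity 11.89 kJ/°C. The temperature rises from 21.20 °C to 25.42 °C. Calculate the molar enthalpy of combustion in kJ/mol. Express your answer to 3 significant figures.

ΔT = 25.42 − 21.20 = 4.22 °C
q_cal = C_cal × ΔT = 11.89 × 4.22 = 50.1758 kJ
n = 1.23 / 128.17 = 0.009597 mol
q_rxn = −q_cal = -50.1758 kJ
ΔH = -50.1758 / 0.009597 = -5228 kJ/mol

ΔH = -5230 kJ/mol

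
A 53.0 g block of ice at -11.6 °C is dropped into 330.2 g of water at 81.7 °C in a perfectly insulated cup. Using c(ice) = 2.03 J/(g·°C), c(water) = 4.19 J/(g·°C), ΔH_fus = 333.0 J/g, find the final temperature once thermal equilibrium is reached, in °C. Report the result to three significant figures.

T_f = 58.6 °C

Heat to bring ice to 0 °C and melt it: q₁ = 53.0×2.03×11.6 + 53.0×333.0 = 18897 J
Heat the water can supply cooling to 0 °C: 330.2×4.19×81.7 = 113035 J > q₁, so all ice melts.
Energy balance: 330.2×4.19×(81.7 − T) = 18897 + 53.0×4.19×(T − 0)
1383.538(81.7 − T) = 18897 + 222.07 T
113035 − 18897 = 1605.608 T
T = 94138 / 1605.608 = 58.63 °C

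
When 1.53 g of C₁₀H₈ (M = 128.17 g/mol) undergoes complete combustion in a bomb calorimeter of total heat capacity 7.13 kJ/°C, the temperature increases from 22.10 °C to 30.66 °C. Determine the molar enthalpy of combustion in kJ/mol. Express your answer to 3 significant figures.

ΔH = -5110 kJ/mol

ΔT = 30.66 − 22.10 = 8.56 °C
q_cal = C_cal × ΔT = 7.13 × 8.56 = 61.0328 kJ
n = 1.53 / 128.17 = 0.01194 mol
q_rxn = −q_cal = -61.0328 kJ
ΔH = -61.0328 / 0.01194 = -5112 kJ/mol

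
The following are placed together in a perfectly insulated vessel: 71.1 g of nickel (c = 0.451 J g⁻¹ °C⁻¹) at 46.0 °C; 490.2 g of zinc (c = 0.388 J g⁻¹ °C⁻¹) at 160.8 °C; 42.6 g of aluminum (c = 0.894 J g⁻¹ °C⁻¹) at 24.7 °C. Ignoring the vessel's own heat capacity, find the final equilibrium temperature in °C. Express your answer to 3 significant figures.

Σ mᵢcᵢ(T − Tᵢ) = 0  ⇒  T = Σ mᵢcᵢTᵢ / Σ mᵢcᵢ
Σ mᵢcᵢ = 71.1×0.451 + 490.2×0.388 + 42.6×0.894 = 260.3481
Σ mᵢcᵢTᵢ = 32.0661×46.0 + 190.1976×160.8 + 38.0844×24.7 = 32999
T = 32999 / 260.3481 = 126.7 °C

T_f = 127 °C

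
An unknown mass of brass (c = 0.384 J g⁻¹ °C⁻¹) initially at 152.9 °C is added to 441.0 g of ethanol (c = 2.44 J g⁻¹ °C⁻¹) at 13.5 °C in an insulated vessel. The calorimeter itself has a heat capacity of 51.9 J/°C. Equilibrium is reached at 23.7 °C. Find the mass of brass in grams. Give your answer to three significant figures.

q_gained = (441.0 × 2.44 + 51.9) × (23.7 − 13.5) = 11500 J
q_lost = m × 0.384 × (152.9 − 23.7) = 49.6128 m
m = 11500 / 49.6128 = 232 g

m = 232 g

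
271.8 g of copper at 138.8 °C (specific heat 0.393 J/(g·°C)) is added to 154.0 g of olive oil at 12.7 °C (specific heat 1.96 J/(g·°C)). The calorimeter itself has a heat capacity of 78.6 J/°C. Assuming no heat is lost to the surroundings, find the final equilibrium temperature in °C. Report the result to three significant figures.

T_f = 40.3 °C

Heat lost by copper = heat gained by olive oil + calorimeter.
(271.8)(0.393)(138.8 − T) = [(154.0)(1.96) + 78.6](T − 12.7)
106.8174 (138.8 − T) = 380.44 (T − 12.7)
14826 − 106.8174 T = 380.44 T − 4831.6
19657.6 = 487.2574 T
T = 40.34 °C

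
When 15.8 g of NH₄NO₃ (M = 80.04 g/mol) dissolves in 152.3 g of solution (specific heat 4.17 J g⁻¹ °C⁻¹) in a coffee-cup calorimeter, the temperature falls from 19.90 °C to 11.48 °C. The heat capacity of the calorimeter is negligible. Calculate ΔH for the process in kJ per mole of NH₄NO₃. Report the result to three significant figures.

ΔH = 27.1 kJ/mol

|ΔT| = |11.48 − 19.90| = 8.42 °C
|q_surr| = (152.3 × 4.17) × 8.42 = 635.091 × 8.42 = 5347 J
n(NH₄NO₃) = 15.8 / 80.04 = 0.1974 mol
Temperature fell, so q_rxn = +|q_surr| = 5.347 kJ
ΔH = q_rxn / n = 27.09 kJ/mol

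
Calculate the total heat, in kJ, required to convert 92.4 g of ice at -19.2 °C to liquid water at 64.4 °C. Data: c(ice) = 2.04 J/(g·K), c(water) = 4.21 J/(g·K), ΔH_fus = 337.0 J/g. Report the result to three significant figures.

q1 (heat ice -19.2→0.0 °C): 92.4 × 2.04 × 19.2 = 3619 J
q2 (melt at 0 °C): 92.4 × 337.0 = 31139 J
q3 (heat water 0.0→64.4 °C): 92.4 × 4.21 × 64.4 = 25052 J
Total: 3619 + 31139 + 25052 = 59810 J = 59.8 kJ

q = 59.8 kJ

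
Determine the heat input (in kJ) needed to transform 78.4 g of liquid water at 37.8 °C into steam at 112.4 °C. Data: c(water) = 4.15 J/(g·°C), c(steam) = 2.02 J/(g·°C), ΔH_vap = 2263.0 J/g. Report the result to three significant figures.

q1 (heat water 37.8→100.0 °C): 78.4 × 4.15 × 62.2 = 20237 J
q2 (vaporize at 100 °C): 78.4 × 2263.0 = 177419 J
q3 (heat steam 100.0→112.4 °C): 78.4 × 2.02 × 12.4 = 1964 J
Total: 20237 + 177419 + 1964 = 199620 J = 200 kJ

q = 200 kJ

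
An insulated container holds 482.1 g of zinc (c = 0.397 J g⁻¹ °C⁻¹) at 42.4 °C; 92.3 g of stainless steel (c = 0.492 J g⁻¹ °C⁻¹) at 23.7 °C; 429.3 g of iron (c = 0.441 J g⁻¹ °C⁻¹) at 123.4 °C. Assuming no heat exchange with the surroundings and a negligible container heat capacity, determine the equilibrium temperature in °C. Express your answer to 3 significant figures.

T_f = 76.4 °C

Σ mᵢcᵢ(T − Tᵢ) = 0  ⇒  T = Σ mᵢcᵢTᵢ / Σ mᵢcᵢ
Σ mᵢcᵢ = 482.1×0.397 + 92.3×0.492 + 429.3×0.441 = 426.1266
Σ mᵢcᵢTᵢ = 191.3937×42.4 + 45.4116×23.7 + 189.3213×123.4 = 32554
T = 32554 / 426.1266 = 76.40 °C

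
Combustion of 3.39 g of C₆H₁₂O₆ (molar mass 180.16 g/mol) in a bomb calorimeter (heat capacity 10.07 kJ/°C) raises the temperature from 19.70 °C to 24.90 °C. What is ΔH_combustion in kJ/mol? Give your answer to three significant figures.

ΔH = -2780 kJ/mol

ΔT = 24.90 − 19.70 = 5.20 °C
q_cal = C_cal × ΔT = 10.07 × 5.20 = 52.364 kJ
n = 3.39 / 180.16 = 0.01882 mol
q_rxn = −q_cal = -52.364 kJ
ΔH = -52.364 / 0.01882 = -2782 kJ/mol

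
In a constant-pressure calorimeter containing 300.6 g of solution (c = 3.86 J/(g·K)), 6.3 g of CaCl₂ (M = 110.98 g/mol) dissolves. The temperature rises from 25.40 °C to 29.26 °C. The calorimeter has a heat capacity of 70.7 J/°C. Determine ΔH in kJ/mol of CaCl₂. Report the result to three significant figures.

|ΔT| = |29.26 − 25.40| = 3.86 °C
|q_surr| = (300.6 × 3.86 + 70.7) × 3.86 = 1231.016 × 3.86 = 4752 J
n(CaCl₂) = 6.3 / 110.98 = 0.05677 mol
Temperature rose, so q_rxn = −|q_surr| = -4.752 kJ
ΔH = q_rxn / n = -83.71 kJ/mol

ΔH = -83.7 kJ/mol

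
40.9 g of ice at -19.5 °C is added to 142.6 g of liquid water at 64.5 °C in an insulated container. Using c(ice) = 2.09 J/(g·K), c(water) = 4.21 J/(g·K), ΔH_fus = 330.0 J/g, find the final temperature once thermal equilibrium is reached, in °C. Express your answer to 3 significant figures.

Heat to bring ice to 0 °C and melt it: q₁ = 40.9×2.09×19.5 + 40.9×330.0 = 15164 J
Heat the water can supply cooling to 0 °C: 142.6×4.21×64.5 = 38722.3 J > q₁, so all ice melts.
Energy balance: 142.6×4.21×(64.5 − T) = 15164 + 40.9×4.21×(T − 0)
600.346(64.5 − T) = 15164 + 172.189 T
38722.3 − 15164 = 772.535 T
T = 23558.3 / 772.535 = 30.49 °C

T_f = 30.5 °C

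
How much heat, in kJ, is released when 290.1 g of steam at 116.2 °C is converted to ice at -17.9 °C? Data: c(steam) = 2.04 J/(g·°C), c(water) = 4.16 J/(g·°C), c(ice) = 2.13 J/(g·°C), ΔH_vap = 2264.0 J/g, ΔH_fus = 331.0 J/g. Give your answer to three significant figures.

q1 (cool steam 116.2→100 °C): 290.1 × 2.04 × 16.2 = 9587 J
q2 (condense at 100 °C): 290.1 × 2264.0 = 656786 J
q3 (cool water 100→0 °C): 290.1 × 4.16 × 100.0 = 120682 J
q4 (freeze at 0 °C): 290.1 × 331.0 = 96023 J
q5 (cool ice 0→-17.9 °C): 290.1 × 2.13 × 17.9 = 11061 J
Total: 9587 + 656786 + 120682 + 96023 + 11061 = 894139 J = 894 kJ

q = 894 kJ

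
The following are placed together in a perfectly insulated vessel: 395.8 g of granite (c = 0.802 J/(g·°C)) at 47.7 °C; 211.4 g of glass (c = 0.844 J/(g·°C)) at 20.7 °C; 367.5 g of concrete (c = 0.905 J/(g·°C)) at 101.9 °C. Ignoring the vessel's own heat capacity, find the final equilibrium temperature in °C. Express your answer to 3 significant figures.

T_f = 63.6 °C

Σ mᵢcᵢ(T − Tᵢ) = 0  ⇒  T = Σ mᵢcᵢTᵢ / Σ mᵢcᵢ
Σ mᵢcᵢ = 395.8×0.802 + 211.4×0.844 + 367.5×0.905 = 828.4407
Σ mᵢcᵢTᵢ = 317.4316×47.7 + 178.4216×20.7 + 332.5875×101.9 = 52725
T = 52725 / 828.4407 = 63.64 °C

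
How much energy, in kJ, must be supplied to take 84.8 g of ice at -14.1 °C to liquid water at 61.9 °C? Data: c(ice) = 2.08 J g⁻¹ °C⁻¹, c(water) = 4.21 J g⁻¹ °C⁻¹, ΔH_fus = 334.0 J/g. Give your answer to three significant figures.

q = 52.9 kJ

q1 (heat ice -14.1→0.0 °C): 84.8 × 2.08 × 14.1 = 2487 J
q2 (melt at 0 °C): 84.8 × 334.0 = 28323 J
q3 (heat water 0.0→61.9 °C): 84.8 × 4.21 × 61.9 = 22099 J
Total: 2487 + 28323 + 22099 = 52909 J = 52.9 kJ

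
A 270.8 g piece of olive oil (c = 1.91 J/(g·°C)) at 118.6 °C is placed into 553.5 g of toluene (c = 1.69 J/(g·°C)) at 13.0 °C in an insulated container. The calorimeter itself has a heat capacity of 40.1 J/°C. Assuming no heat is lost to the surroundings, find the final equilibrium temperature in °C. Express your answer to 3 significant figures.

Heat lost by olive oil = heat gained by toluene + calorimeter.
(270.8)(1.91)(118.6 − T) = [(553.5)(1.69) + 40.1](T − 13.0)
517.228 (118.6 − T) = 975.515 (T − 13.0)
61343 − 517.228 T = 975.515 T − 12682
74025 = 1492.743 T
T = 49.59 °C

T_f = 49.6 °C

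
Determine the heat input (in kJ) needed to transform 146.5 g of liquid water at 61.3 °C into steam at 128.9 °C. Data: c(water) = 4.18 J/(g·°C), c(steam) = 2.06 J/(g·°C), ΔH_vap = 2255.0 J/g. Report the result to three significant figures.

q1 (heat water 61.3→100.0 °C): 146.5 × 4.18 × 38.7 = 23699 J
q2 (vaporize at 100 °C): 146.5 × 2255.0 = 330358 J
q3 (heat steam 100.0→128.9 °C): 146.5 × 2.06 × 28.9 = 8722 J
Total: 23699 + 330358 + 8722 = 362779 J = 363 kJ

q = 363 kJ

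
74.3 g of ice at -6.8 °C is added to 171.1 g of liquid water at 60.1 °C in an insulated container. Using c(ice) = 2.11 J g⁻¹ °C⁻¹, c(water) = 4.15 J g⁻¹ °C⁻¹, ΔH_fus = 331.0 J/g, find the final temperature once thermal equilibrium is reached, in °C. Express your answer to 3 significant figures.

Heat to bring ice to 0 °C and melt it: q₁ = 74.3×2.11×6.8 + 74.3×331.0 = 25659 J
Heat the water can supply cooling to 0 °C: 171.1×4.15×60.1 = 42674.9 J > q₁, so all ice melts.
Energy balance: 171.1×4.15×(60.1 − T) = 25659 + 74.3×4.15×(T − 0)
710.065(60.1 − T) = 25659 + 308.345 T
42674.9 − 25659 = 1018.410 T
T = 17015.9 / 1018.410 = 16.71 °C

T_f = 16.7 °C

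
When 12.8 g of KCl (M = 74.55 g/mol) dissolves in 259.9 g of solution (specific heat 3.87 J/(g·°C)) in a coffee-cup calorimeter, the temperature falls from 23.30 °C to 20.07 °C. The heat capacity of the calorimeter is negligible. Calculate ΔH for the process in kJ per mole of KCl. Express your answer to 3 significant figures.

ΔH = 18.9 kJ/mol

|ΔT| = |20.07 − 23.30| = 3.23 °C
|q_surr| = (259.9 × 3.87) × 3.23 = 1005.813 × 3.23 = 3249 J
n(KCl) = 12.8 / 74.55 = 0.1717 mol
Temperature fell, so q_rxn = +|q_surr| = 3.249 kJ
ΔH = q_rxn / n = 18.92 kJ/mol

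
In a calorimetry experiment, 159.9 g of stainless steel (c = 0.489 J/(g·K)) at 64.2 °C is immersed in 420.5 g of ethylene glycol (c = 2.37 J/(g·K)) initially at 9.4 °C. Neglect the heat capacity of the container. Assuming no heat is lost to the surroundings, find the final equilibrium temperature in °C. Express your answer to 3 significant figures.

T_f = 13.4 °C

Heat lost by stainless steel = heat gained by ethylene glycol.
(159.9)(0.489)(64.2 − T) = (420.5)(2.37)(T − 9.4)
78.1911 (64.2 − T) = 996.585 (T − 9.4)
5019.9 − 78.1911 T = 996.585 T − 9367.9
14387.8 = 1074.7761 T
T = 13.39 °C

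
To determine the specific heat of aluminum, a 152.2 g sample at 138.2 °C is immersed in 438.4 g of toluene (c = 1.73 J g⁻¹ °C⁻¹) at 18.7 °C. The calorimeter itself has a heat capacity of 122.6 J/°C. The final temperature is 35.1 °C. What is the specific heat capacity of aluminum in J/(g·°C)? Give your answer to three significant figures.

q_gained = (438.4 × 1.73 + 122.6) × (35.1 − 18.7) = 14450 J
q_lost = 152.2 × c × (138.2 − 35.1) = 15691.82 c
Set equal: c = 14450 / 15691.82 = 0.921 J/(g·°C)

c = 0.921 J/(g·°C)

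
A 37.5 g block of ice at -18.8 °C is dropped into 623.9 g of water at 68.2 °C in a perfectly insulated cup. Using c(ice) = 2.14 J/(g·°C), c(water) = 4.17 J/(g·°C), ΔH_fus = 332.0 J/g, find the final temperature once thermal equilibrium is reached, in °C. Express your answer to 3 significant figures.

Heat to bring ice to 0 °C and melt it: q₁ = 37.5×2.14×18.8 + 37.5×332.0 = 13959 J
Heat the water can supply cooling to 0 °C: 623.9×4.17×68.2 = 177433 J > q₁, so all ice melts.
Energy balance: 623.9×4.17×(68.2 − T) = 13959 + 37.5×4.17×(T − 0)
2601.663(68.2 − T) = 13959 + 156.375 T
177433 − 13959 = 2758.038 T
T = 163474 / 2758.038 = 59.27 °C

T_f = 59.3 °C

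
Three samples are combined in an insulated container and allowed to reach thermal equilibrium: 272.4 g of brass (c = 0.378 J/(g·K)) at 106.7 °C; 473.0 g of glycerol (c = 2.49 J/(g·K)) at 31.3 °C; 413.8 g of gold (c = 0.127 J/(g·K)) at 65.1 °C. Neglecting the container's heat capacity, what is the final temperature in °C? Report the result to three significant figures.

Σ mᵢcᵢ(T − Tᵢ) = 0  ⇒  T = Σ mᵢcᵢTᵢ / Σ mᵢcᵢ
Σ mᵢcᵢ = 272.4×0.378 + 473.0×2.49 + 413.8×0.127 = 1333.2898
Σ mᵢcᵢTᵢ = 102.9672×106.7 + 1177.77×31.3 + 52.5526×65.1 = 51272
T = 51272 / 1333.2898 = 38.46 °C

T_f = 38.5 °C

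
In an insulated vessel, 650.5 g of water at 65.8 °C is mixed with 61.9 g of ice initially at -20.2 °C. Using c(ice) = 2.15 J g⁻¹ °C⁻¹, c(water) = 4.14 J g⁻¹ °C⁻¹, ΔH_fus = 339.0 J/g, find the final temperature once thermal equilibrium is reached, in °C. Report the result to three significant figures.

Heat to bring ice to 0 °C and melt it: q₁ = 61.9×2.15×20.2 + 61.9×339.0 = 23672 J
Heat the water can supply cooling to 0 °C: 650.5×4.14×65.8 = 177204 J > q₁, so all ice melts.
Energy balance: 650.5×4.14×(65.8 − T) = 23672 + 61.9×4.14×(T − 0)
2693.07(65.8 − T) = 23672 + 256.266 T
177204 − 23672 = 2949.336 T
T = 153532 / 2949.336 = 52.06 °C

T_f = 52.1 °C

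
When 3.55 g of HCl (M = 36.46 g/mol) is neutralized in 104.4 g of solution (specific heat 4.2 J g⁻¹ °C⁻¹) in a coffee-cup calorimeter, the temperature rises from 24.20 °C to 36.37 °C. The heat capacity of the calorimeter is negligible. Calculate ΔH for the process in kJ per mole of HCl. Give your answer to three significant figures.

ΔH = -54.8 kJ/mol

|ΔT| = |36.37 − 24.20| = 12.17 °C
|q_surr| = (104.4 × 4.2) × 12.17 = 438.48 × 12.17 = 5336 J
n(HCl) = 3.55 / 36.46 = 0.09737 mol
Temperature rose, so q_rxn = −|q_surr| = -5.336 kJ
ΔH = q_rxn / n = -54.80 kJ/mol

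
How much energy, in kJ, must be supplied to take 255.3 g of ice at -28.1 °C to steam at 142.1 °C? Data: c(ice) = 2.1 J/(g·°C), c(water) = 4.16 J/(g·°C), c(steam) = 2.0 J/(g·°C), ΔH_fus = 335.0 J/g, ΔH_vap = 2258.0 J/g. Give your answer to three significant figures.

q1 (heat ice -28.1→0.0 °C): 255.3 × 2.1 × 28.1 = 15065 J
q2 (melt at 0 °C): 255.3 × 335.0 = 85526 J
q3 (heat water 0.0→100.0 °C): 255.3 × 4.16 × 100.0 = 106205 J
q4 (vaporize at 100 °C): 255.3 × 2258.0 = 576467 J
q5 (heat steam 100.0→142.1 °C): 255.3 × 2.0 × 42.1 = 21496 J
Total: 15065 + 85526 + 106205 + 576467 + 21496 = 804759 J = 805 kJ

q = 805 kJ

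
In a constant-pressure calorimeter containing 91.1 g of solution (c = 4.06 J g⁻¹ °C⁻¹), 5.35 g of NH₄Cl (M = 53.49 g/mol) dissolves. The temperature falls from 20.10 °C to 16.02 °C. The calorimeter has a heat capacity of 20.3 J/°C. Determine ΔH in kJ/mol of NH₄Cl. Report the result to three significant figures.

ΔH = 15.9 kJ/mol

|ΔT| = |16.02 − 20.10| = 4.08 °C
|q_surr| = (91.1 × 4.06 + 20.3) × 4.08 = 390.166 × 4.08 = 1592 J
n(NH₄Cl) = 5.35 / 53.49 = 0.1000 mol
Temperature fell, so q_rxn = +|q_surr| = 1.592 kJ
ΔH = q_rxn / n = 15.92 kJ/mol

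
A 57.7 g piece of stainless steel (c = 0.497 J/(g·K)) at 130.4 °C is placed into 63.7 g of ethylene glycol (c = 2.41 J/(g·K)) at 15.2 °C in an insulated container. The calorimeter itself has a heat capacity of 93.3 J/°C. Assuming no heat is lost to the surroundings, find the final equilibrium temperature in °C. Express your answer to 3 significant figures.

Heat lost by stainless steel = heat gained by ethylene glycol + calorimeter.
(57.7)(0.497)(130.4 − T) = [(63.7)(2.41) + 93.3](T − 15.2)
28.6769 (130.4 − T) = 246.817 (T − 15.2)
3739.5 − 28.6769 T = 246.817 T − 3751.6
7491.1 = 275.4939 T
T = 27.19 °C

T_f = 27.2 °C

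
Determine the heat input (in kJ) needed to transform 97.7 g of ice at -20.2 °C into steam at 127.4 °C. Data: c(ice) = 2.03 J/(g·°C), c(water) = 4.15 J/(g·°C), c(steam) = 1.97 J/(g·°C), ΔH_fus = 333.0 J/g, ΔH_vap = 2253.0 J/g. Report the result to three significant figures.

q = 302 kJ

q1 (heat ice -20.2→0.0 °C): 97.7 × 2.03 × 20.2 = 4006 J
q2 (melt at 0 °C): 97.7 × 333.0 = 32534 J
q3 (heat water 0.0→100.0 °C): 97.7 × 4.15 × 100.0 = 40546 J
q4 (vaporize at 100 °C): 97.7 × 2253.0 = 220118 J
q5 (heat steam 100.0→127.4 °C): 97.7 × 1.97 × 27.4 = 5274 J
Total: 4006 + 32534 + 40546 + 220118 + 5274 = 302478 J = 302 kJ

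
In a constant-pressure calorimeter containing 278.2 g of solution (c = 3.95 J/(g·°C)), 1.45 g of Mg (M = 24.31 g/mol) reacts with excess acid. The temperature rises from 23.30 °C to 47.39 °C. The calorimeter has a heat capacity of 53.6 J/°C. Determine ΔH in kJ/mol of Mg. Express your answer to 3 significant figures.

ΔH = -465 kJ/mol

|ΔT| = |47.39 − 23.30| = 24.09 °C
|q_surr| = (278.2 × 3.95 + 53.6) × 24.09 = 1152.49 × 24.09 = 27760 J
n(Mg) = 1.45 / 24.31 = 0.05965 mol
Temperature rose, so q_rxn = −|q_surr| = -27.76 kJ
ΔH = q_rxn / n = -465.4 kJ/mol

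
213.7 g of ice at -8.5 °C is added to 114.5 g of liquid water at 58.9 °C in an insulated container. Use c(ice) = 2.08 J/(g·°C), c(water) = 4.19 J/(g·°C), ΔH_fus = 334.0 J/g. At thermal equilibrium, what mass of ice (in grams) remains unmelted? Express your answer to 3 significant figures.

Heat to warm all ice to 0 °C: 213.7×2.08×8.5 = 3778.2 J
Heat released by water cooling to 0 °C: 114.5×4.19×58.9 = 28258 J
28258 J < 3778.2 + 213.7×334.0 = 75154.0 J, so not all ice melts; final T = 0 °C.
Heat left for melting: 28258 − 3778.2 = 24479.8 J
Mass melted = 24479.8 / 334.0 = 73.29 g
Ice remaining = 213.7 − 73.29 = 140.41 g

m_ice remaining = 140 g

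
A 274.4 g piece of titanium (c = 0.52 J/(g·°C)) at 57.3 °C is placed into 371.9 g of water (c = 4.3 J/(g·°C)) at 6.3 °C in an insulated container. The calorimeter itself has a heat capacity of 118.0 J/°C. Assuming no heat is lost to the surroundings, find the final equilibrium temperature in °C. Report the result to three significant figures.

Heat lost by titanium = heat gained by water + calorimeter.
(274.4)(0.52)(57.3 − T) = [(371.9)(4.3) + 118.0](T − 6.3)
142.688 (57.3 − T) = 1717.17 (T − 6.3)
8176.0 − 142.688 T = 1717.17 T − 10818
18994.0 = 1859.858 T
T = 10.21 °C

T_f = 10.2 °C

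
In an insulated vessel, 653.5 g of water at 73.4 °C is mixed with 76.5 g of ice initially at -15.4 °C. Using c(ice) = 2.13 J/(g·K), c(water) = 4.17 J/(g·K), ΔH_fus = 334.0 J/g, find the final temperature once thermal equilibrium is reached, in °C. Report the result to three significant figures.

T_f = 56.5 °C

Heat to bring ice to 0 °C and melt it: q₁ = 76.5×2.13×15.4 + 76.5×334.0 = 28060 J
Heat the water can supply cooling to 0 °C: 653.5×4.17×73.4 = 200022 J > q₁, so all ice melts.
Energy balance: 653.5×4.17×(73.4 − T) = 28060 + 76.5×4.17×(T − 0)
2725.095(73.4 − T) = 28060 + 319.005 T
200022 − 28060 = 3044.100 T
T = 171962 / 3044.100 = 56.49 °C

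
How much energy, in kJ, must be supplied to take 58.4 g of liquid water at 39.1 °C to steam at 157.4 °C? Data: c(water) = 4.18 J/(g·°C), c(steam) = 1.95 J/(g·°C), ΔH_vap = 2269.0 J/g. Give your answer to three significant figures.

q = 154 kJ

q1 (heat water 39.1→100.0 °C): 58.4 × 4.18 × 60.9 = 14866 J
q2 (vaporize at 100 °C): 58.4 × 2269.0 = 132510 J
q3 (heat steam 100.0→157.4 °C): 58.4 × 1.95 × 57.4 = 6537 J
Total: 14866 + 132510 + 6537 = 153913 J = 154 kJ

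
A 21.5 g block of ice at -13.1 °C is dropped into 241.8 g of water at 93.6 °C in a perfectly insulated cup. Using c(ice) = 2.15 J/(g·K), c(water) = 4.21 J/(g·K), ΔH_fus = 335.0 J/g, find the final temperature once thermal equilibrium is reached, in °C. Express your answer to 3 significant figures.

T_f = 78.9 °C

Heat to bring ice to 0 °C and melt it: q₁ = 21.5×2.15×13.1 + 21.5×335.0 = 7808.0 J
Heat the water can supply cooling to 0 °C: 241.8×4.21×93.6 = 95282.7 J > q₁, so all ice melts.
Energy balance: 241.8×4.21×(93.6 − T) = 7808.0 + 21.5×4.21×(T − 0)
1017.978(93.6 − T) = 7808.0 + 90.515 T
95282.7 − 7808.0 = 1108.493 T
T = 87474.7 / 1108.493 = 78.91 °C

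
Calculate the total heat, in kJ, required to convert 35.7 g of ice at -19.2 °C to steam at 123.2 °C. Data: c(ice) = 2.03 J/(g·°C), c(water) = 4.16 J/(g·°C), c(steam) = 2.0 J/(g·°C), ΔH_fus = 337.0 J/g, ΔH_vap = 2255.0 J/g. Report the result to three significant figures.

q = 110 kJ

q1 (heat ice -19.2→0.0 °C): 35.7 × 2.03 × 19.2 = 1391 J
q2 (melt at 0 °C): 35.7 × 337.0 = 12031 J
q3 (heat water 0.0→100.0 °C): 35.7 × 4.16 × 100.0 = 14851 J
q4 (vaporize at 100 °C): 35.7 × 2255.0 = 80504 J
q5 (heat steam 100.0→123.2 °C): 35.7 × 2.0 × 23.2 = 1656 J
Total: 1391 + 12031 + 14851 + 80504 + 1656 = 110433 J = 110 kJ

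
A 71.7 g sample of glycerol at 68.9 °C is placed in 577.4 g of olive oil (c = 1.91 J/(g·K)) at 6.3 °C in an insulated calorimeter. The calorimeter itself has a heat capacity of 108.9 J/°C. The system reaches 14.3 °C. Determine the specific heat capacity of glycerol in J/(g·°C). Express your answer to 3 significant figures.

c = 2.48 J/(g·°C)

q_gained = (577.4 × 1.91 + 108.9) × (14.3 − 6.3) = 9694 J
q_lost = 71.7 × c × (68.9 − 14.3) = 3914.82 c
Set equal: c = 9694 / 3914.82 = 2.48 J/(g·°C)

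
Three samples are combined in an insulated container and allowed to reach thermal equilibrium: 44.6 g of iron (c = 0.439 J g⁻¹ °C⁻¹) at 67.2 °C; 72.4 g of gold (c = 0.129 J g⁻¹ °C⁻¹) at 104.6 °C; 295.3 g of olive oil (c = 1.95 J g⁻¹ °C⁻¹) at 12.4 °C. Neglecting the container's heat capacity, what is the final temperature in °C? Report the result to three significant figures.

T_f = 15.6 °C

Σ mᵢcᵢ(T − Tᵢ) = 0  ⇒  T = Σ mᵢcᵢTᵢ / Σ mᵢcᵢ
Σ mᵢcᵢ = 44.6×0.439 + 72.4×0.129 + 295.3×1.95 = 604.7540
Σ mᵢcᵢTᵢ = 19.5794×67.2 + 9.3396×104.6 + 575.835×12.4 = 9433.0
T = 9433.0 / 604.7540 = 15.60 °C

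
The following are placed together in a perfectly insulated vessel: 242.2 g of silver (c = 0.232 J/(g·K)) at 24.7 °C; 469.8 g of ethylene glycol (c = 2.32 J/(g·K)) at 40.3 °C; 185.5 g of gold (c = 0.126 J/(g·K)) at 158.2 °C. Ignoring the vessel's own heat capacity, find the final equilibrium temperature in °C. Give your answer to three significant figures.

Σ mᵢcᵢ(T − Tᵢ) = 0  ⇒  T = Σ mᵢcᵢTᵢ / Σ mᵢcᵢ
Σ mᵢcᵢ = 242.2×0.232 + 469.8×2.32 + 185.5×0.126 = 1169.4994
Σ mᵢcᵢTᵢ = 56.1904×24.7 + 1089.936×40.3 + 23.373×158.2 = 49010
T = 49010 / 1169.4994 = 41.91 °C

T_f = 41.9 °C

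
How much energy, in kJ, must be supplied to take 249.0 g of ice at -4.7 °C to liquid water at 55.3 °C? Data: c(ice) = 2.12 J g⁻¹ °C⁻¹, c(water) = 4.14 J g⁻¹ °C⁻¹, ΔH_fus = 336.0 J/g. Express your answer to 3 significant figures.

q1 (heat ice -4.7→0.0 °C): 249.0 × 2.12 × 4.7 = 2481 J
q2 (melt at 0 °C): 249.0 × 336.0 = 83664 J
q3 (heat water 0.0→55.3 °C): 249.0 × 4.14 × 55.3 = 57007 J
Total: 2481 + 83664 + 57007 = 143152 J = 143 kJ

q = 143 kJ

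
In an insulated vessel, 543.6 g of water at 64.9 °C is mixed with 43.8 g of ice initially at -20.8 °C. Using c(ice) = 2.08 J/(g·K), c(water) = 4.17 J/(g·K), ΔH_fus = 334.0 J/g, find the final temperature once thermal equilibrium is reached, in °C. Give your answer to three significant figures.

T_f = 53.3 °C

Heat to bring ice to 0 °C and melt it: q₁ = 43.8×2.08×20.8 + 43.8×334.0 = 16524 J
Heat the water can supply cooling to 0 °C: 543.6×4.17×64.9 = 147116 J > q₁, so all ice melts.
Energy balance: 543.6×4.17×(64.9 − T) = 16524 + 43.8×4.17×(T − 0)
2266.812(64.9 − T) = 16524 + 182.646 T
147116 − 16524 = 2449.458 T
T = 130592 / 2449.458 = 53.31 °C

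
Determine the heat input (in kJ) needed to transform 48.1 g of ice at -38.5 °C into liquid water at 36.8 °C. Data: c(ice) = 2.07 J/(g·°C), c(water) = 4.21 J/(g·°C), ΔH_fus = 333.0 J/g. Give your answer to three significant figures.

q = 27.3 kJ

q1 (heat ice -38.5→0.0 °C): 48.1 × 2.07 × 38.5 = 3833 J
q2 (melt at 0 °C): 48.1 × 333.0 = 16017 J
q3 (heat water 0.0→36.8 °C): 48.1 × 4.21 × 36.8 = 7452 J
Total: 3833 + 16017 + 7452 = 27302 J = 27.3 kJ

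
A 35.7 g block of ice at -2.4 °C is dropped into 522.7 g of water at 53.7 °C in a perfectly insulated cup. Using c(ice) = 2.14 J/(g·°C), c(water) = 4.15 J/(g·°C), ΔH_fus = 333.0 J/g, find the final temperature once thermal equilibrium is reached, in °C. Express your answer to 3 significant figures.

Heat to bring ice to 0 °C and melt it: q₁ = 35.7×2.14×2.4 + 35.7×333.0 = 12071 J
Heat the water can supply cooling to 0 °C: 522.7×4.15×53.7 = 116486 J > q₁, so all ice melts.
Energy balance: 522.7×4.15×(53.7 − T) = 12071 + 35.7×4.15×(T − 0)
2169.205(53.7 − T) = 12071 + 148.155 T
116486 − 12071 = 2317.360 T
T = 104415 / 2317.360 = 45.06 °C

T_f = 45.1 °C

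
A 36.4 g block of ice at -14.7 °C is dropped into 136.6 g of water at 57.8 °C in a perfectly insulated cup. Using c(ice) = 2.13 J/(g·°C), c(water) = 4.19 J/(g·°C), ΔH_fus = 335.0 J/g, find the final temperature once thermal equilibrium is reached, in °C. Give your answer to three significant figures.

T_f = 27.2 °C

Heat to bring ice to 0 °C and melt it: q₁ = 36.4×2.13×14.7 + 36.4×335.0 = 13334 J
Heat the water can supply cooling to 0 °C: 136.6×4.19×57.8 = 33082.1 J > q₁, so all ice melts.
Energy balance: 136.6×4.19×(57.8 − T) = 13334 + 36.4×4.19×(T − 0)
572.354(57.8 − T) = 13334 + 152.516 T
33082.1 − 13334 = 724.870 T
T = 19748.1 / 724.870 = 27.24 °C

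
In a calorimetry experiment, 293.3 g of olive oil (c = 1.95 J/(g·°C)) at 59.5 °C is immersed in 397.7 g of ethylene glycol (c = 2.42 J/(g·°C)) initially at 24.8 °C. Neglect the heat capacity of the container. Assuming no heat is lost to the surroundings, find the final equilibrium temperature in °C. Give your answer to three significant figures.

Heat lost by olive oil = heat gained by ethylene glycol.
(293.3)(1.95)(59.5 − T) = (397.7)(2.42)(T − 24.8)
571.935 (59.5 − T) = 962.434 (T − 24.8)
34030 − 571.935 T = 962.434 T − 23868
57898 = 1534.369 T
T = 37.73 °C

T_f = 37.7 °C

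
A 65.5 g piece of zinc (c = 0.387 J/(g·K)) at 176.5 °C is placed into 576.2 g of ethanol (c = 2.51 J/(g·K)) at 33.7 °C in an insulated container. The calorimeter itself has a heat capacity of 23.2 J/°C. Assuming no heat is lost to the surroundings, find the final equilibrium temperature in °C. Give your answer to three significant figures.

Heat lost by zinc = heat gained by ethanol + calorimeter.
(65.5)(0.387)(176.5 − T) = [(576.2)(2.51) + 23.2](T − 33.7)
25.3485 (176.5 − T) = 1469.462 (T − 33.7)
4474.0 − 25.3485 T = 1469.462 T − 49521
53995.0 = 1494.8105 T
T = 36.12 °C

T_f = 36.1 °C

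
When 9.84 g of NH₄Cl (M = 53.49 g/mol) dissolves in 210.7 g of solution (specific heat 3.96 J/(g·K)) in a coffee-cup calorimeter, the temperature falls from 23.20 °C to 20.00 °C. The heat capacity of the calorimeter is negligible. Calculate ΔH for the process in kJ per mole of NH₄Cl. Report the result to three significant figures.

|ΔT| = |20.00 − 23.20| = 3.20 °C
|q_surr| = (210.7 × 3.96) × 3.20 = 834.372 × 3.20 = 2670 J
n(NH₄Cl) = 9.84 / 53.49 = 0.1840 mol
Temperature fell, so q_rxn = +|q_surr| = 2.670 kJ
ΔH = q_rxn / n = 14.51 kJ/mol

ΔH = 14.5 kJ/mol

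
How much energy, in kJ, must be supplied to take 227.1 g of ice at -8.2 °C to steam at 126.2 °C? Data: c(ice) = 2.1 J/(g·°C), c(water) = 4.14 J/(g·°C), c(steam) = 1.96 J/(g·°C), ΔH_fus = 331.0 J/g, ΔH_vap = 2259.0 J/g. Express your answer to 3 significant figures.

q1 (heat ice -8.2→0.0 °C): 227.1 × 2.1 × 8.2 = 3911 J
q2 (melt at 0 °C): 227.1 × 331.0 = 75170 J
q3 (heat water 0.0→100.0 °C): 227.1 × 4.14 × 100.0 = 94019 J
q4 (vaporize at 100 °C): 227.1 × 2259.0 = 513019 J
q5 (heat steam 100.0→126.2 °C): 227.1 × 1.96 × 26.2 = 11662 J
Total: 3911 + 75170 + 94019 + 513019 + 11662 = 697781 J = 698 kJ

q = 698 kJ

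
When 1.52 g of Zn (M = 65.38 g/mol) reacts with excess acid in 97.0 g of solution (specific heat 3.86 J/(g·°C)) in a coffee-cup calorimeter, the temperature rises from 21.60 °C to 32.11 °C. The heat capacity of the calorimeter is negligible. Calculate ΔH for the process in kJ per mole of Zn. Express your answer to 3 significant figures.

|ΔT| = |32.11 − 21.60| = 10.51 °C
|q_surr| = (97.0 × 3.86) × 10.51 = 374.42 × 10.51 = 3935 J
n(Zn) = 1.52 / 65.38 = 0.02325 mol
Temperature rose, so q_rxn = −|q_surr| = -3.935 kJ
ΔH = q_rxn / n = -169.2 kJ/mol

ΔH = -169 kJ/mol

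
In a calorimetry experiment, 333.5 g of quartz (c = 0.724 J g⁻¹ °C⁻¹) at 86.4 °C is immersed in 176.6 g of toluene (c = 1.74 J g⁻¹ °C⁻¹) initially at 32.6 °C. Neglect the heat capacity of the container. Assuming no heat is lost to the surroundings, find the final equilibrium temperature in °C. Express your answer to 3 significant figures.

T_f = 56.3 °C

Heat lost by quartz = heat gained by toluene.
(333.5)(0.724)(86.4 − T) = (176.6)(1.74)(T − 32.6)
241.454 (86.4 − T) = 307.284 (T − 32.6)
20862 − 241.454 T = 307.284 T − 10017
30879 = 548.738 T
T = 56.27 °C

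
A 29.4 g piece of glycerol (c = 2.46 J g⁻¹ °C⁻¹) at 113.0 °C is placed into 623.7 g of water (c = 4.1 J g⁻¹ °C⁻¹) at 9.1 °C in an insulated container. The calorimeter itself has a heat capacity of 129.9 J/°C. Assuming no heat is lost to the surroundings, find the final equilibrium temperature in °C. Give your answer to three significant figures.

T_f = 11.8 °C

Heat lost by glycerol = heat gained by water + calorimeter.
(29.4)(2.46)(113.0 − T) = [(623.7)(4.1) + 129.9](T − 9.1)
72.324 (113.0 − T) = 2687.07 (T − 9.1)
8172.6 − 72.324 T = 2687.07 T − 24452
32624.6 = 2759.394 T
T = 11.82 °C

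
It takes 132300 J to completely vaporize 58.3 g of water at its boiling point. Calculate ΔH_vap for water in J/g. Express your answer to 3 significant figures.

ΔH_vap = 2270 J/g

ΔH_vap = q / m = 132300 / 58.3 = 2270 J/g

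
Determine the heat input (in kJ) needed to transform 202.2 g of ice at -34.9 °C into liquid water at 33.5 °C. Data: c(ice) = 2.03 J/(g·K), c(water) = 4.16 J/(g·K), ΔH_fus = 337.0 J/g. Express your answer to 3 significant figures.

q1 (heat ice -34.9→0.0 °C): 202.2 × 2.03 × 34.9 = 14325 J
q2 (melt at 0 °C): 202.2 × 337.0 = 68141 J
q3 (heat water 0.0→33.5 °C): 202.2 × 4.16 × 33.5 = 28179 J
Total: 14325 + 68141 + 28179 = 110645 J = 111 kJ

q = 111 kJ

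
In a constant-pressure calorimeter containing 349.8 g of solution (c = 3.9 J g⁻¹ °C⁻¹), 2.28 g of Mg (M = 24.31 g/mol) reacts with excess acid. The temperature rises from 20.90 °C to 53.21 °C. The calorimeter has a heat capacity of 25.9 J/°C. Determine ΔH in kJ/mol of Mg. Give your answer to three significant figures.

ΔH = -479 kJ/mol

|ΔT| = |53.21 − 20.90| = 32.31 °C
|q_surr| = (349.8 × 3.9 + 25.9) × 32.31 = 1390.12 × 32.31 = 44910 J
n(Mg) = 2.28 / 24.31 = 0.09379 mol
Temperature rose, so q_rxn = −|q_surr| = -44.91 kJ
ΔH = q_rxn / n = -478.8 kJ/mol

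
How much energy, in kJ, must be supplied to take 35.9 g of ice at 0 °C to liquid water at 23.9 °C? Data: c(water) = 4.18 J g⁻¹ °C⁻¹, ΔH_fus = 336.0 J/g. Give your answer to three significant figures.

q = 15.6 kJ

q1 (melt at 0 °C): 35.9 × 336.0 = 12062 J
q2 (heat water 0.0→23.9 °C): 35.9 × 4.18 × 23.9 = 3586 J
Total: 12062 + 3586 = 15648 J = 15.6 kJ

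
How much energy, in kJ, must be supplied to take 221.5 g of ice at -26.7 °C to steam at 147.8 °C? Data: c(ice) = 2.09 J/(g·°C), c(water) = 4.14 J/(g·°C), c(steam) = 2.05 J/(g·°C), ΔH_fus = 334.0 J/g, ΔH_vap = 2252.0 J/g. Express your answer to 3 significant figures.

q1 (heat ice -26.7→0.0 °C): 221.5 × 2.09 × 26.7 = 12360 J
q2 (melt at 0 °C): 221.5 × 334.0 = 73981 J
q3 (heat water 0.0→100.0 °C): 221.5 × 4.14 × 100.0 = 91701 J
q4 (vaporize at 100 °C): 221.5 × 2252.0 = 498818 J
q5 (heat steam 100.0→147.8 °C): 221.5 × 2.05 × 47.8 = 21705 J
Total: 12360 + 73981 + 91701 + 498818 + 21705 = 698565 J = 699 kJ

q = 699 kJ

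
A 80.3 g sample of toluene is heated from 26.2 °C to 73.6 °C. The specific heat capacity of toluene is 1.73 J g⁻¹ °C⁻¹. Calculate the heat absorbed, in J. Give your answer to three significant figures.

q = m c ΔT = 80.3 × 1.73 × (73.6 − 26.2)
q = 80.3 × 1.73 × 47.4 = 6584.8 J

q = 6580 J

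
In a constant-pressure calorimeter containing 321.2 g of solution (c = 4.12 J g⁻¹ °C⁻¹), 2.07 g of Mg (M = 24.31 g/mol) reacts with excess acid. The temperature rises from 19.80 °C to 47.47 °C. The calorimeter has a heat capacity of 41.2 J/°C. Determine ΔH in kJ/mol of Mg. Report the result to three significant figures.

ΔH = -443 kJ/mol

|ΔT| = |47.47 − 19.80| = 27.67 °C
|q_surr| = (321.2 × 4.12 + 41.2) × 27.67 = 1364.544 × 27.67 = 37760 J
n(Mg) = 2.07 / 24.31 = 0.08515 mol
Temperature rose, so q_rxn = −|q_surr| = -37.76 kJ
ΔH = q_rxn / n = -443.45 kJ/mol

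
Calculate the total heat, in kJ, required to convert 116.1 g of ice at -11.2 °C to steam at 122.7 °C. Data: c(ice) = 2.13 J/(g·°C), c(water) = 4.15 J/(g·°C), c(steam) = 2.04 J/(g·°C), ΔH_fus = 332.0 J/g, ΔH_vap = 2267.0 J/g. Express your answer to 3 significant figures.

q = 358 kJ

q1 (heat ice -11.2→0.0 °C): 116.1 × 2.13 × 11.2 = 2770 J
q2 (melt at 0 °C): 116.1 × 332.0 = 38545 J
q3 (heat water 0.0→100.0 °C): 116.1 × 4.15 × 100.0 = 48182 J
q4 (vaporize at 100 °C): 116.1 × 2267.0 = 263199 J
q5 (heat steam 100.0→122.7 °C): 116.1 × 2.04 × 22.7 = 5376 J
Total: 2770 + 38545 + 48182 + 263199 + 5376 = 358072 J = 358 kJ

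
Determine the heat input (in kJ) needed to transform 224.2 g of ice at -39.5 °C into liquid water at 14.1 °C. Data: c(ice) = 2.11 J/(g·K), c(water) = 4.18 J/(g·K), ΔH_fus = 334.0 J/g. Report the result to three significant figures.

q1 (heat ice -39.5→0.0 °C): 224.2 × 2.11 × 39.5 = 18686 J
q2 (melt at 0 °C): 224.2 × 334.0 = 74883 J
q3 (heat water 0.0→14.1 °C): 224.2 × 4.18 × 14.1 = 13214 J
Total: 18686 + 74883 + 13214 = 106783 J = 107 kJ

q = 107 kJ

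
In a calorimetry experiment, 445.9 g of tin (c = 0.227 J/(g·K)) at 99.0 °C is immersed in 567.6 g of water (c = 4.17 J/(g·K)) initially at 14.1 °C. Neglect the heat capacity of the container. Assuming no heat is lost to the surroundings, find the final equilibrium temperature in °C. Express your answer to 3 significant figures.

Heat lost by tin = heat gained by water.
(445.9)(0.227)(99.0 − T) = (567.6)(4.17)(T − 14.1)
101.2193 (99.0 − T) = 2366.892 (T − 14.1)
10021 − 101.2193 T = 2366.892 T − 33373
43394 = 2468.1113 T
T = 17.58 °C

T_f = 17.6 °C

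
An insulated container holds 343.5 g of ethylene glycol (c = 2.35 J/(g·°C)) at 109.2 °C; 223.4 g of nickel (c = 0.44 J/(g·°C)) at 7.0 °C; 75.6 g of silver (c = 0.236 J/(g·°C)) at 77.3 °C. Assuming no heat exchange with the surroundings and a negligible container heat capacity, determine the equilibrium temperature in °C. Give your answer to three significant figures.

Σ mᵢcᵢ(T − Tᵢ) = 0  ⇒  T = Σ mᵢcᵢTᵢ / Σ mᵢcᵢ
Σ mᵢcᵢ = 343.5×2.35 + 223.4×0.44 + 75.6×0.236 = 923.3626
Σ mᵢcᵢTᵢ = 807.225×109.2 + 98.296×7.0 + 17.8416×77.3 = 90216
T = 90216 / 923.3626 = 97.70 °C

T_f = 97.7 °C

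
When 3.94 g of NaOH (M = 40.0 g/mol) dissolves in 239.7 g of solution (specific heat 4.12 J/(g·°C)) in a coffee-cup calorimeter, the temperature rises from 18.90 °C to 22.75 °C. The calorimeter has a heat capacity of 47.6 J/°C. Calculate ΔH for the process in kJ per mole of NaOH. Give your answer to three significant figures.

ΔH = -40.5 kJ/mol

|ΔT| = |22.75 − 18.90| = 3.85 °C
|q_surr| = (239.7 × 4.12 + 47.6) × 3.85 = 1035.164 × 3.85 = 3985 J
n(NaOH) = 3.94 / 40.0 = 0.09850 mol
Temperature rose, so q_rxn = −|q_surr| = -3.985 kJ
ΔH = q_rxn / n = -40.46 kJ/mol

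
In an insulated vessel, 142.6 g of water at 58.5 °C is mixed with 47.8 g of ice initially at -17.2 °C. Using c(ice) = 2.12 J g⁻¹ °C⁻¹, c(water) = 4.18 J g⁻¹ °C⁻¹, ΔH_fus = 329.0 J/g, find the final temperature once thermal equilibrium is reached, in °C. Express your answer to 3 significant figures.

T_f = 21.9 °C

Heat to bring ice to 0 °C and melt it: q₁ = 47.8×2.12×17.2 + 47.8×329.0 = 17469 J
Heat the water can supply cooling to 0 °C: 142.6×4.18×58.5 = 34870.0 J > q₁, so all ice melts.
Energy balance: 142.6×4.18×(58.5 − T) = 17469 + 47.8×4.18×(T − 0)
596.068(58.5 − T) = 17469 + 199.804 T
34870.0 − 17469 = 795.872 T
T = 17401.0 / 795.872 = 21.86 °C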